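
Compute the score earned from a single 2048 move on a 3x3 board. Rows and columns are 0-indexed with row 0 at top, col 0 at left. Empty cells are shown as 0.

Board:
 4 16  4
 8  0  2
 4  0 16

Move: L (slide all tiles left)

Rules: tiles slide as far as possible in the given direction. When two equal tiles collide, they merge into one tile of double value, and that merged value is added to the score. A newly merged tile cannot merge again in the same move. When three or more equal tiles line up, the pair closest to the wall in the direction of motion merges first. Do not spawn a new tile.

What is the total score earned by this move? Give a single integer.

Answer: 0

Derivation:
Slide left:
row 0: [4, 16, 4] -> [4, 16, 4]  score +0 (running 0)
row 1: [8, 0, 2] -> [8, 2, 0]  score +0 (running 0)
row 2: [4, 0, 16] -> [4, 16, 0]  score +0 (running 0)
Board after move:
 4 16  4
 8  2  0
 4 16  0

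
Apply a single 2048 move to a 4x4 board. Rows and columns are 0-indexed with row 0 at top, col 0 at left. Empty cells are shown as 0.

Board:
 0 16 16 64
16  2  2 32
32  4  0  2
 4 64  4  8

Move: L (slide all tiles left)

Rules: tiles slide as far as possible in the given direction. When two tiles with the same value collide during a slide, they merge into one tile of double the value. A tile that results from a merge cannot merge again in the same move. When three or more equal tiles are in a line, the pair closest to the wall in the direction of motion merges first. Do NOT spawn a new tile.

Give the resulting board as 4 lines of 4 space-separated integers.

Slide left:
row 0: [0, 16, 16, 64] -> [32, 64, 0, 0]
row 1: [16, 2, 2, 32] -> [16, 4, 32, 0]
row 2: [32, 4, 0, 2] -> [32, 4, 2, 0]
row 3: [4, 64, 4, 8] -> [4, 64, 4, 8]

Answer: 32 64  0  0
16  4 32  0
32  4  2  0
 4 64  4  8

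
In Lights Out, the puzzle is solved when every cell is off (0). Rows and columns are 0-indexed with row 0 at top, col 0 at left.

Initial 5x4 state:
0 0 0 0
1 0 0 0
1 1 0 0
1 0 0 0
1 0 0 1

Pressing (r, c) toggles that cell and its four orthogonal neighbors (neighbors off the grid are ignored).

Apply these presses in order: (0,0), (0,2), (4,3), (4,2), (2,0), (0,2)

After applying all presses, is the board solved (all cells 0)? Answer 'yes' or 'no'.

Answer: no

Derivation:
After press 1 at (0,0):
1 1 0 0
0 0 0 0
1 1 0 0
1 0 0 0
1 0 0 1

After press 2 at (0,2):
1 0 1 1
0 0 1 0
1 1 0 0
1 0 0 0
1 0 0 1

After press 3 at (4,3):
1 0 1 1
0 0 1 0
1 1 0 0
1 0 0 1
1 0 1 0

After press 4 at (4,2):
1 0 1 1
0 0 1 0
1 1 0 0
1 0 1 1
1 1 0 1

After press 5 at (2,0):
1 0 1 1
1 0 1 0
0 0 0 0
0 0 1 1
1 1 0 1

After press 6 at (0,2):
1 1 0 0
1 0 0 0
0 0 0 0
0 0 1 1
1 1 0 1

Lights still on: 8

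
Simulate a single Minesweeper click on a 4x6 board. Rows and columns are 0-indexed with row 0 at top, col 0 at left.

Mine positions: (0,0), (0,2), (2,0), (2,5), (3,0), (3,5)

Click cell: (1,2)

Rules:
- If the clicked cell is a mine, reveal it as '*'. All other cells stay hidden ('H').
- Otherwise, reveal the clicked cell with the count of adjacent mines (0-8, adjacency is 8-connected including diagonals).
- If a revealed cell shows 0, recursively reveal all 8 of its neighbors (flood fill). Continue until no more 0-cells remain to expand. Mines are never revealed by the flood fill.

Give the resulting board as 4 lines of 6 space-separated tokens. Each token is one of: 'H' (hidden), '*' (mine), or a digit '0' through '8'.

H H H H H H
H H 1 H H H
H H H H H H
H H H H H H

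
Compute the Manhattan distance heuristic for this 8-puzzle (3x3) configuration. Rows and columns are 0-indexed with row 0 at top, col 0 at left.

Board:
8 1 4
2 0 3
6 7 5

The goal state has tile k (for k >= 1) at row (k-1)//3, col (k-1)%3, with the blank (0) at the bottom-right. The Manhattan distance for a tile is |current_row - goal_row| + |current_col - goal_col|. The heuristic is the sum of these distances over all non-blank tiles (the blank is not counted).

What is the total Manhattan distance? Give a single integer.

Tile 8: at (0,0), goal (2,1), distance |0-2|+|0-1| = 3
Tile 1: at (0,1), goal (0,0), distance |0-0|+|1-0| = 1
Tile 4: at (0,2), goal (1,0), distance |0-1|+|2-0| = 3
Tile 2: at (1,0), goal (0,1), distance |1-0|+|0-1| = 2
Tile 3: at (1,2), goal (0,2), distance |1-0|+|2-2| = 1
Tile 6: at (2,0), goal (1,2), distance |2-1|+|0-2| = 3
Tile 7: at (2,1), goal (2,0), distance |2-2|+|1-0| = 1
Tile 5: at (2,2), goal (1,1), distance |2-1|+|2-1| = 2
Sum: 3 + 1 + 3 + 2 + 1 + 3 + 1 + 2 = 16

Answer: 16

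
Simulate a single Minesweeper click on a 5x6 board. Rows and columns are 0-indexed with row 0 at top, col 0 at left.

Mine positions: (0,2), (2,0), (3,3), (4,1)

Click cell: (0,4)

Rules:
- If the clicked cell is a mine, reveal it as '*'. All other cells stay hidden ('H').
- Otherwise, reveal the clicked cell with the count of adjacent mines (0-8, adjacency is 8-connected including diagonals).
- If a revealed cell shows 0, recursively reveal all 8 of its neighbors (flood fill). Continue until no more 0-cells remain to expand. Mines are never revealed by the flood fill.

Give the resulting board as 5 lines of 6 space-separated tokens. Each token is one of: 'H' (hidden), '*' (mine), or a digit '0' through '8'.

H H H 1 0 0
H H H 1 0 0
H H H 1 1 0
H H H H 1 0
H H H H 1 0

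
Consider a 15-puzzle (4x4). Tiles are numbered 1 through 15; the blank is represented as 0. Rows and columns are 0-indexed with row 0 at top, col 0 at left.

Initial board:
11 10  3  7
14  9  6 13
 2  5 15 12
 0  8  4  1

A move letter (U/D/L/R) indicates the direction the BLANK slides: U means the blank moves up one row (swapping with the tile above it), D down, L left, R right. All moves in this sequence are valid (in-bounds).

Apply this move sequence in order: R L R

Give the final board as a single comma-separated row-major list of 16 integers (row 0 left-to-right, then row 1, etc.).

Answer: 11, 10, 3, 7, 14, 9, 6, 13, 2, 5, 15, 12, 8, 0, 4, 1

Derivation:
After move 1 (R):
11 10  3  7
14  9  6 13
 2  5 15 12
 8  0  4  1

After move 2 (L):
11 10  3  7
14  9  6 13
 2  5 15 12
 0  8  4  1

After move 3 (R):
11 10  3  7
14  9  6 13
 2  5 15 12
 8  0  4  1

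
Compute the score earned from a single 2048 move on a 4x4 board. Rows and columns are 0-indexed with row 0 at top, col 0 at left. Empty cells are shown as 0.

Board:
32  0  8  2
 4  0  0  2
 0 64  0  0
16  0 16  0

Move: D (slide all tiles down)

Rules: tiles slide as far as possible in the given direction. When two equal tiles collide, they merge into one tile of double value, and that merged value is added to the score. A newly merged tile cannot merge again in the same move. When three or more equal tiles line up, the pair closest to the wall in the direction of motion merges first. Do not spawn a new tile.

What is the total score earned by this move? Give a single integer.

Answer: 4

Derivation:
Slide down:
col 0: [32, 4, 0, 16] -> [0, 32, 4, 16]  score +0 (running 0)
col 1: [0, 0, 64, 0] -> [0, 0, 0, 64]  score +0 (running 0)
col 2: [8, 0, 0, 16] -> [0, 0, 8, 16]  score +0 (running 0)
col 3: [2, 2, 0, 0] -> [0, 0, 0, 4]  score +4 (running 4)
Board after move:
 0  0  0  0
32  0  0  0
 4  0  8  0
16 64 16  4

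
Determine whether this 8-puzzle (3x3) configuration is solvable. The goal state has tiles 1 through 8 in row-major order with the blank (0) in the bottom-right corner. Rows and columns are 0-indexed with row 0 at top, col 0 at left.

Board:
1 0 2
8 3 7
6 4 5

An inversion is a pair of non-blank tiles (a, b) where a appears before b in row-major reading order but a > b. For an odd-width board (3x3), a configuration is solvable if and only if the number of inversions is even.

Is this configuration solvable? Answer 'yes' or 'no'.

Answer: yes

Derivation:
Inversions (pairs i<j in row-major order where tile[i] > tile[j] > 0): 10
10 is even, so the puzzle is solvable.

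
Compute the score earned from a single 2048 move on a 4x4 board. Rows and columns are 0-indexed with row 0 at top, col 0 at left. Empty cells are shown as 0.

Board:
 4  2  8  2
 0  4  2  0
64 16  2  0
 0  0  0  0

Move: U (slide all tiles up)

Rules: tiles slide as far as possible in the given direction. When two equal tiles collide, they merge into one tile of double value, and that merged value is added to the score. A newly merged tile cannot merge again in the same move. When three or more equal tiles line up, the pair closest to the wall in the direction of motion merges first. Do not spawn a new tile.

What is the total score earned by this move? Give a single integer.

Slide up:
col 0: [4, 0, 64, 0] -> [4, 64, 0, 0]  score +0 (running 0)
col 1: [2, 4, 16, 0] -> [2, 4, 16, 0]  score +0 (running 0)
col 2: [8, 2, 2, 0] -> [8, 4, 0, 0]  score +4 (running 4)
col 3: [2, 0, 0, 0] -> [2, 0, 0, 0]  score +0 (running 4)
Board after move:
 4  2  8  2
64  4  4  0
 0 16  0  0
 0  0  0  0

Answer: 4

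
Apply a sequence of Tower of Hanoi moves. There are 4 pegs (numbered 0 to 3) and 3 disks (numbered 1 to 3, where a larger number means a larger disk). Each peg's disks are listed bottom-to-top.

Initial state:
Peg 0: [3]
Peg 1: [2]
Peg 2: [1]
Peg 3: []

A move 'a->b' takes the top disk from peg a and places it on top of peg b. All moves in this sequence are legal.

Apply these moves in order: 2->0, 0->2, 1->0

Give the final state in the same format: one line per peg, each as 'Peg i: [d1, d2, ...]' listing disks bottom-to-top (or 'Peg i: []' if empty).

After move 1 (2->0):
Peg 0: [3, 1]
Peg 1: [2]
Peg 2: []
Peg 3: []

After move 2 (0->2):
Peg 0: [3]
Peg 1: [2]
Peg 2: [1]
Peg 3: []

After move 3 (1->0):
Peg 0: [3, 2]
Peg 1: []
Peg 2: [1]
Peg 3: []

Answer: Peg 0: [3, 2]
Peg 1: []
Peg 2: [1]
Peg 3: []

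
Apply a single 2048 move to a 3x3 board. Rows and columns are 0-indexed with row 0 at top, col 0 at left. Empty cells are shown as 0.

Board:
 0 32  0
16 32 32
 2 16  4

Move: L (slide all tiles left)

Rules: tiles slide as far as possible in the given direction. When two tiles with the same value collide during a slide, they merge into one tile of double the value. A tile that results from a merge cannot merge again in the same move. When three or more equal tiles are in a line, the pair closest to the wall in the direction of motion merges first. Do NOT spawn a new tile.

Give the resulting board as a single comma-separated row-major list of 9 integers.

Answer: 32, 0, 0, 16, 64, 0, 2, 16, 4

Derivation:
Slide left:
row 0: [0, 32, 0] -> [32, 0, 0]
row 1: [16, 32, 32] -> [16, 64, 0]
row 2: [2, 16, 4] -> [2, 16, 4]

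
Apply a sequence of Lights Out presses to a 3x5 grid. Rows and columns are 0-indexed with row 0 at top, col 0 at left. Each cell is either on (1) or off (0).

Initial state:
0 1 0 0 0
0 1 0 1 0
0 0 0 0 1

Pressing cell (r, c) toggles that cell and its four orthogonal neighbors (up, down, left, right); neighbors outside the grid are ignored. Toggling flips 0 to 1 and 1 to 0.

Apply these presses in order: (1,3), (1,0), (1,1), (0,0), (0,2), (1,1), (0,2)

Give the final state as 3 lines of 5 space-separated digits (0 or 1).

Answer: 0 0 0 1 0
0 0 1 0 1
1 0 0 1 1

Derivation:
After press 1 at (1,3):
0 1 0 1 0
0 1 1 0 1
0 0 0 1 1

After press 2 at (1,0):
1 1 0 1 0
1 0 1 0 1
1 0 0 1 1

After press 3 at (1,1):
1 0 0 1 0
0 1 0 0 1
1 1 0 1 1

After press 4 at (0,0):
0 1 0 1 0
1 1 0 0 1
1 1 0 1 1

After press 5 at (0,2):
0 0 1 0 0
1 1 1 0 1
1 1 0 1 1

After press 6 at (1,1):
0 1 1 0 0
0 0 0 0 1
1 0 0 1 1

After press 7 at (0,2):
0 0 0 1 0
0 0 1 0 1
1 0 0 1 1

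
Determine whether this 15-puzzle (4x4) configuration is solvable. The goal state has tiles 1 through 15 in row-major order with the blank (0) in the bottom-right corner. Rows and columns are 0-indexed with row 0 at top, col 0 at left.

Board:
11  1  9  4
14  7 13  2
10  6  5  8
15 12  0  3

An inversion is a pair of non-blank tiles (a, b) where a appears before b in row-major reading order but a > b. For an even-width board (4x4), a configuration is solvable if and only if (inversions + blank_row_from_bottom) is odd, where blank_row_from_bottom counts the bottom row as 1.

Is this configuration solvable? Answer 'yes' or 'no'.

Inversions: 50
Blank is in row 3 (0-indexed from top), which is row 1 counting from the bottom (bottom = 1).
50 + 1 = 51, which is odd, so the puzzle is solvable.

Answer: yes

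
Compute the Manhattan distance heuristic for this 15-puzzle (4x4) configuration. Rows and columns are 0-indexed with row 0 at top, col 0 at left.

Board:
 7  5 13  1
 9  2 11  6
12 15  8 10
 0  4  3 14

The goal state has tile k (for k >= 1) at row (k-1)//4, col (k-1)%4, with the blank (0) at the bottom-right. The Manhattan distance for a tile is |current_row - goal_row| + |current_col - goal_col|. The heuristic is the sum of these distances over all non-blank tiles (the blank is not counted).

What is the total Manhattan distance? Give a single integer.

Answer: 37

Derivation:
Tile 7: (0,0)->(1,2) = 3
Tile 5: (0,1)->(1,0) = 2
Tile 13: (0,2)->(3,0) = 5
Tile 1: (0,3)->(0,0) = 3
Tile 9: (1,0)->(2,0) = 1
Tile 2: (1,1)->(0,1) = 1
Tile 11: (1,2)->(2,2) = 1
Tile 6: (1,3)->(1,1) = 2
Tile 12: (2,0)->(2,3) = 3
Tile 15: (2,1)->(3,2) = 2
Tile 8: (2,2)->(1,3) = 2
Tile 10: (2,3)->(2,1) = 2
Tile 4: (3,1)->(0,3) = 5
Tile 3: (3,2)->(0,2) = 3
Tile 14: (3,3)->(3,1) = 2
Sum: 3 + 2 + 5 + 3 + 1 + 1 + 1 + 2 + 3 + 2 + 2 + 2 + 5 + 3 + 2 = 37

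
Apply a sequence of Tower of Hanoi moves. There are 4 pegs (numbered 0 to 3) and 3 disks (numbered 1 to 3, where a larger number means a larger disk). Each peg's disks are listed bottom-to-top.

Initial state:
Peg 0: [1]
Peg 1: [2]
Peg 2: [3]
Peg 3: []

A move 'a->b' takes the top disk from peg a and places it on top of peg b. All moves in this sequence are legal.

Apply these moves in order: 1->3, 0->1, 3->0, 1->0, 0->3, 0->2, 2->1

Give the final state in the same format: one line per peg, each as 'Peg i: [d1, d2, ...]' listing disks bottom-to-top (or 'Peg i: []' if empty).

Answer: Peg 0: []
Peg 1: [2]
Peg 2: [3]
Peg 3: [1]

Derivation:
After move 1 (1->3):
Peg 0: [1]
Peg 1: []
Peg 2: [3]
Peg 3: [2]

After move 2 (0->1):
Peg 0: []
Peg 1: [1]
Peg 2: [3]
Peg 3: [2]

After move 3 (3->0):
Peg 0: [2]
Peg 1: [1]
Peg 2: [3]
Peg 3: []

After move 4 (1->0):
Peg 0: [2, 1]
Peg 1: []
Peg 2: [3]
Peg 3: []

After move 5 (0->3):
Peg 0: [2]
Peg 1: []
Peg 2: [3]
Peg 3: [1]

After move 6 (0->2):
Peg 0: []
Peg 1: []
Peg 2: [3, 2]
Peg 3: [1]

After move 7 (2->1):
Peg 0: []
Peg 1: [2]
Peg 2: [3]
Peg 3: [1]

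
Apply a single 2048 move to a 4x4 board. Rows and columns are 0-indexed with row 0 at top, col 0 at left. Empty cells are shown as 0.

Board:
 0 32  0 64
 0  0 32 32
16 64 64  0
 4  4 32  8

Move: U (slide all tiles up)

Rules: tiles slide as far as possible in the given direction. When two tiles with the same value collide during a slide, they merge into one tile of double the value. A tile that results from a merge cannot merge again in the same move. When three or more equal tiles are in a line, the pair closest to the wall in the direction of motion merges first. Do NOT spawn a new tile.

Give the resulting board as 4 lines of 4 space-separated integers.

Answer: 16 32 32 64
 4 64 64 32
 0  4 32  8
 0  0  0  0

Derivation:
Slide up:
col 0: [0, 0, 16, 4] -> [16, 4, 0, 0]
col 1: [32, 0, 64, 4] -> [32, 64, 4, 0]
col 2: [0, 32, 64, 32] -> [32, 64, 32, 0]
col 3: [64, 32, 0, 8] -> [64, 32, 8, 0]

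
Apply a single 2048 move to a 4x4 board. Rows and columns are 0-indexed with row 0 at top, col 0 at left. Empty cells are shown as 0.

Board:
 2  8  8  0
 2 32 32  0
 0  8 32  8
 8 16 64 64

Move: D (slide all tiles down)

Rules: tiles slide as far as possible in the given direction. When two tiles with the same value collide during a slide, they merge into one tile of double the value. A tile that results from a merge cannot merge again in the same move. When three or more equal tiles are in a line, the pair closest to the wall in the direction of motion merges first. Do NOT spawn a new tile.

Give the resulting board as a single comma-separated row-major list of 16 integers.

Answer: 0, 8, 0, 0, 0, 32, 8, 0, 4, 8, 64, 8, 8, 16, 64, 64

Derivation:
Slide down:
col 0: [2, 2, 0, 8] -> [0, 0, 4, 8]
col 1: [8, 32, 8, 16] -> [8, 32, 8, 16]
col 2: [8, 32, 32, 64] -> [0, 8, 64, 64]
col 3: [0, 0, 8, 64] -> [0, 0, 8, 64]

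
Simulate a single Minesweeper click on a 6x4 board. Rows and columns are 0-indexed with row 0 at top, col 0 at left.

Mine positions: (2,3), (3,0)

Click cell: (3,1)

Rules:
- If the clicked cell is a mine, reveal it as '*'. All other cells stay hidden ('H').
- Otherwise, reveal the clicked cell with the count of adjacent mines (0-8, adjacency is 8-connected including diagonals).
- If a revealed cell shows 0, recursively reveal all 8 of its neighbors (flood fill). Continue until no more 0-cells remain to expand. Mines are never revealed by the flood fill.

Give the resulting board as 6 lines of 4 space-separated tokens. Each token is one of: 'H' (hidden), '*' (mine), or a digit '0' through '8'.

H H H H
H H H H
H H H H
H 1 H H
H H H H
H H H H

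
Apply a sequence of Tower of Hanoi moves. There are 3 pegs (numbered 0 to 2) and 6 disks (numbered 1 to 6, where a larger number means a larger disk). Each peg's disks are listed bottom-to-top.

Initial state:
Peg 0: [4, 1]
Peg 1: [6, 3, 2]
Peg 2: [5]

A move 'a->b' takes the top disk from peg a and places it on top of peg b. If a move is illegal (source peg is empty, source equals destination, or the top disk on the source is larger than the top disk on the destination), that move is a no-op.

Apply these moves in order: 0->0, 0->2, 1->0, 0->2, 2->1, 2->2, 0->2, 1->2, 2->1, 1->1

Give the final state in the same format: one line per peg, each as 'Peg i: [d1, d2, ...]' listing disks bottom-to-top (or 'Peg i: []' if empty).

Answer: Peg 0: [4]
Peg 1: [6, 3, 1]
Peg 2: [5, 2]

Derivation:
After move 1 (0->0):
Peg 0: [4, 1]
Peg 1: [6, 3, 2]
Peg 2: [5]

After move 2 (0->2):
Peg 0: [4]
Peg 1: [6, 3, 2]
Peg 2: [5, 1]

After move 3 (1->0):
Peg 0: [4, 2]
Peg 1: [6, 3]
Peg 2: [5, 1]

After move 4 (0->2):
Peg 0: [4, 2]
Peg 1: [6, 3]
Peg 2: [5, 1]

After move 5 (2->1):
Peg 0: [4, 2]
Peg 1: [6, 3, 1]
Peg 2: [5]

After move 6 (2->2):
Peg 0: [4, 2]
Peg 1: [6, 3, 1]
Peg 2: [5]

After move 7 (0->2):
Peg 0: [4]
Peg 1: [6, 3, 1]
Peg 2: [5, 2]

After move 8 (1->2):
Peg 0: [4]
Peg 1: [6, 3]
Peg 2: [5, 2, 1]

After move 9 (2->1):
Peg 0: [4]
Peg 1: [6, 3, 1]
Peg 2: [5, 2]

After move 10 (1->1):
Peg 0: [4]
Peg 1: [6, 3, 1]
Peg 2: [5, 2]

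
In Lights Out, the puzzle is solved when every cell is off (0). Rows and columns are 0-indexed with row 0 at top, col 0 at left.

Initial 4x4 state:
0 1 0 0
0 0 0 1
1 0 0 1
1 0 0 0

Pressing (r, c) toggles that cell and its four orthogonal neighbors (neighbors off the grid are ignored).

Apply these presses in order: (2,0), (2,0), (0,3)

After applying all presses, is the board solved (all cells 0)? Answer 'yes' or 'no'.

After press 1 at (2,0):
0 1 0 0
1 0 0 1
0 1 0 1
0 0 0 0

After press 2 at (2,0):
0 1 0 0
0 0 0 1
1 0 0 1
1 0 0 0

After press 3 at (0,3):
0 1 1 1
0 0 0 0
1 0 0 1
1 0 0 0

Lights still on: 6

Answer: no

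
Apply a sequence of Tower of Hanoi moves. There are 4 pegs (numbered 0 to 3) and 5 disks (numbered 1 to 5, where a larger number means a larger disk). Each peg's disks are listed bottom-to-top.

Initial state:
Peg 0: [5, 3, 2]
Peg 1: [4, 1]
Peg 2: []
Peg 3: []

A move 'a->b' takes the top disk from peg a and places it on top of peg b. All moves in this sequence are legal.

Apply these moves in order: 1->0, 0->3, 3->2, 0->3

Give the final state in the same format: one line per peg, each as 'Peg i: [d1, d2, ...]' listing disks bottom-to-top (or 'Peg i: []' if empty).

After move 1 (1->0):
Peg 0: [5, 3, 2, 1]
Peg 1: [4]
Peg 2: []
Peg 3: []

After move 2 (0->3):
Peg 0: [5, 3, 2]
Peg 1: [4]
Peg 2: []
Peg 3: [1]

After move 3 (3->2):
Peg 0: [5, 3, 2]
Peg 1: [4]
Peg 2: [1]
Peg 3: []

After move 4 (0->3):
Peg 0: [5, 3]
Peg 1: [4]
Peg 2: [1]
Peg 3: [2]

Answer: Peg 0: [5, 3]
Peg 1: [4]
Peg 2: [1]
Peg 3: [2]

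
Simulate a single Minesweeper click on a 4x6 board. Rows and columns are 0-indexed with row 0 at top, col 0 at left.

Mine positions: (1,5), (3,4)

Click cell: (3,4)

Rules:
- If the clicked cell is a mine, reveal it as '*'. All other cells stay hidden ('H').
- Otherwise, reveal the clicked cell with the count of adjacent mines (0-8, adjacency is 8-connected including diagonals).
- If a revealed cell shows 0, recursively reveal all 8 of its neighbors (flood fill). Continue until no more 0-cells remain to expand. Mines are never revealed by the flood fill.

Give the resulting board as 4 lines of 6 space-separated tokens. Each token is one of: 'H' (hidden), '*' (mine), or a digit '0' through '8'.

H H H H H H
H H H H H H
H H H H H H
H H H H * H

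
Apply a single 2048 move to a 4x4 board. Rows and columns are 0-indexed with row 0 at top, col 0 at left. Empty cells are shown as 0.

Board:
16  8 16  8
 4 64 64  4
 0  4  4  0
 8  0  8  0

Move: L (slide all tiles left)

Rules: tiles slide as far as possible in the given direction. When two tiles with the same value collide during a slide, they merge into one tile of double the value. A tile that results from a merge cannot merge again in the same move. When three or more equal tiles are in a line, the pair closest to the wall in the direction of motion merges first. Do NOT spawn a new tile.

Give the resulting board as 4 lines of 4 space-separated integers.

Answer:  16   8  16   8
  4 128   4   0
  8   0   0   0
 16   0   0   0

Derivation:
Slide left:
row 0: [16, 8, 16, 8] -> [16, 8, 16, 8]
row 1: [4, 64, 64, 4] -> [4, 128, 4, 0]
row 2: [0, 4, 4, 0] -> [8, 0, 0, 0]
row 3: [8, 0, 8, 0] -> [16, 0, 0, 0]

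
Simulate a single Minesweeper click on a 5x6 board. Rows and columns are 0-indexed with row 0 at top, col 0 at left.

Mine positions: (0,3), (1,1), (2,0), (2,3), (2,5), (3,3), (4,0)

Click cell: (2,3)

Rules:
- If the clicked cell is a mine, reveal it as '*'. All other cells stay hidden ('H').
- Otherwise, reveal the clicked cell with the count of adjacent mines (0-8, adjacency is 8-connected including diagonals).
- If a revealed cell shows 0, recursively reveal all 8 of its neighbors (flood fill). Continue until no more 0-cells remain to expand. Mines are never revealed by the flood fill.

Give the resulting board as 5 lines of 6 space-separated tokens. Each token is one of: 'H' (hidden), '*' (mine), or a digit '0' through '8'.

H H H H H H
H H H H H H
H H H * H H
H H H H H H
H H H H H H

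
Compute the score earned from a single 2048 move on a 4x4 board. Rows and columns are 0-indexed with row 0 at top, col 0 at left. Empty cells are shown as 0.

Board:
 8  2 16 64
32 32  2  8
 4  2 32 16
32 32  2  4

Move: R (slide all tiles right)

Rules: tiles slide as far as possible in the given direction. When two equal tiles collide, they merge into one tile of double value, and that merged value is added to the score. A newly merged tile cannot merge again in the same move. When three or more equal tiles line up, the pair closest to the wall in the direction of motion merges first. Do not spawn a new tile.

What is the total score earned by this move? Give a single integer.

Answer: 128

Derivation:
Slide right:
row 0: [8, 2, 16, 64] -> [8, 2, 16, 64]  score +0 (running 0)
row 1: [32, 32, 2, 8] -> [0, 64, 2, 8]  score +64 (running 64)
row 2: [4, 2, 32, 16] -> [4, 2, 32, 16]  score +0 (running 64)
row 3: [32, 32, 2, 4] -> [0, 64, 2, 4]  score +64 (running 128)
Board after move:
 8  2 16 64
 0 64  2  8
 4  2 32 16
 0 64  2  4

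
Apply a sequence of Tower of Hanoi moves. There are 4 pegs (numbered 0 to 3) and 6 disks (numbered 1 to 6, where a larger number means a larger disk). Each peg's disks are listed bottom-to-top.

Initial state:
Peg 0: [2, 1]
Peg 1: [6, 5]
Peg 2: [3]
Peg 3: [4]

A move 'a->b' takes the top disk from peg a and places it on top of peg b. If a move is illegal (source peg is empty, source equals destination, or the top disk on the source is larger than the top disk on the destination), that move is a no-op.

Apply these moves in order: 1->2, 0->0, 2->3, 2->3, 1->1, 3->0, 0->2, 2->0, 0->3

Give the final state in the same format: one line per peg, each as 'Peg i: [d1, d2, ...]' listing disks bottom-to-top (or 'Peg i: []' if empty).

Answer: Peg 0: [2]
Peg 1: [6, 5]
Peg 2: []
Peg 3: [4, 3, 1]

Derivation:
After move 1 (1->2):
Peg 0: [2, 1]
Peg 1: [6, 5]
Peg 2: [3]
Peg 3: [4]

After move 2 (0->0):
Peg 0: [2, 1]
Peg 1: [6, 5]
Peg 2: [3]
Peg 3: [4]

After move 3 (2->3):
Peg 0: [2, 1]
Peg 1: [6, 5]
Peg 2: []
Peg 3: [4, 3]

After move 4 (2->3):
Peg 0: [2, 1]
Peg 1: [6, 5]
Peg 2: []
Peg 3: [4, 3]

After move 5 (1->1):
Peg 0: [2, 1]
Peg 1: [6, 5]
Peg 2: []
Peg 3: [4, 3]

After move 6 (3->0):
Peg 0: [2, 1]
Peg 1: [6, 5]
Peg 2: []
Peg 3: [4, 3]

After move 7 (0->2):
Peg 0: [2]
Peg 1: [6, 5]
Peg 2: [1]
Peg 3: [4, 3]

After move 8 (2->0):
Peg 0: [2, 1]
Peg 1: [6, 5]
Peg 2: []
Peg 3: [4, 3]

After move 9 (0->3):
Peg 0: [2]
Peg 1: [6, 5]
Peg 2: []
Peg 3: [4, 3, 1]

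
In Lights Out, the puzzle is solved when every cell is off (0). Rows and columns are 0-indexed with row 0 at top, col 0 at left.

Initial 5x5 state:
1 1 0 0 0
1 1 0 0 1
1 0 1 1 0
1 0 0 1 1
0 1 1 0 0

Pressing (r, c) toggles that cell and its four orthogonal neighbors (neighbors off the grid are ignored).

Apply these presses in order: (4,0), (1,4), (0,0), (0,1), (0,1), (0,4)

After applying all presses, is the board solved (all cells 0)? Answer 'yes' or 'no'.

Answer: no

Derivation:
After press 1 at (4,0):
1 1 0 0 0
1 1 0 0 1
1 0 1 1 0
0 0 0 1 1
1 0 1 0 0

After press 2 at (1,4):
1 1 0 0 1
1 1 0 1 0
1 0 1 1 1
0 0 0 1 1
1 0 1 0 0

After press 3 at (0,0):
0 0 0 0 1
0 1 0 1 0
1 0 1 1 1
0 0 0 1 1
1 0 1 0 0

After press 4 at (0,1):
1 1 1 0 1
0 0 0 1 0
1 0 1 1 1
0 0 0 1 1
1 0 1 0 0

After press 5 at (0,1):
0 0 0 0 1
0 1 0 1 0
1 0 1 1 1
0 0 0 1 1
1 0 1 0 0

After press 6 at (0,4):
0 0 0 1 0
0 1 0 1 1
1 0 1 1 1
0 0 0 1 1
1 0 1 0 0

Lights still on: 12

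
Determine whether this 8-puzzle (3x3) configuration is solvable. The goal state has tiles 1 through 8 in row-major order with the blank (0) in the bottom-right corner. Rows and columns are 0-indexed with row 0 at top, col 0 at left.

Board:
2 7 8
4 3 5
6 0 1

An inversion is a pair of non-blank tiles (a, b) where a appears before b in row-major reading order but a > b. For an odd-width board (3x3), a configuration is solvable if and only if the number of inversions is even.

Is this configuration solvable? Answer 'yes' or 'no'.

Answer: yes

Derivation:
Inversions (pairs i<j in row-major order where tile[i] > tile[j] > 0): 16
16 is even, so the puzzle is solvable.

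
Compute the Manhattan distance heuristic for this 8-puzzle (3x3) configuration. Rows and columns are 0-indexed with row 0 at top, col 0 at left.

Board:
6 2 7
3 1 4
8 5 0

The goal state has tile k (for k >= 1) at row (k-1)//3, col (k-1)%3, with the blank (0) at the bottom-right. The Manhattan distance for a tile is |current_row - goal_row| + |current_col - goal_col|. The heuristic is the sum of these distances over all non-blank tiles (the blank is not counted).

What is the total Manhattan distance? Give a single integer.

Tile 6: (0,0)->(1,2) = 3
Tile 2: (0,1)->(0,1) = 0
Tile 7: (0,2)->(2,0) = 4
Tile 3: (1,0)->(0,2) = 3
Tile 1: (1,1)->(0,0) = 2
Tile 4: (1,2)->(1,0) = 2
Tile 8: (2,0)->(2,1) = 1
Tile 5: (2,1)->(1,1) = 1
Sum: 3 + 0 + 4 + 3 + 2 + 2 + 1 + 1 = 16

Answer: 16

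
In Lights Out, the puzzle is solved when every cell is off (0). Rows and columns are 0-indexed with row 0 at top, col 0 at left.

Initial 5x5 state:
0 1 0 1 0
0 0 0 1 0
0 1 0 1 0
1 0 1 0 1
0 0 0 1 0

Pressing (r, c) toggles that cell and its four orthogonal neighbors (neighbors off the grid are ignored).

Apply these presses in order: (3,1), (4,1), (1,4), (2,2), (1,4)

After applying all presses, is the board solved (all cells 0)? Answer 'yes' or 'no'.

Answer: no

Derivation:
After press 1 at (3,1):
0 1 0 1 0
0 0 0 1 0
0 0 0 1 0
0 1 0 0 1
0 1 0 1 0

After press 2 at (4,1):
0 1 0 1 0
0 0 0 1 0
0 0 0 1 0
0 0 0 0 1
1 0 1 1 0

After press 3 at (1,4):
0 1 0 1 1
0 0 0 0 1
0 0 0 1 1
0 0 0 0 1
1 0 1 1 0

After press 4 at (2,2):
0 1 0 1 1
0 0 1 0 1
0 1 1 0 1
0 0 1 0 1
1 0 1 1 0

After press 5 at (1,4):
0 1 0 1 0
0 0 1 1 0
0 1 1 0 0
0 0 1 0 1
1 0 1 1 0

Lights still on: 11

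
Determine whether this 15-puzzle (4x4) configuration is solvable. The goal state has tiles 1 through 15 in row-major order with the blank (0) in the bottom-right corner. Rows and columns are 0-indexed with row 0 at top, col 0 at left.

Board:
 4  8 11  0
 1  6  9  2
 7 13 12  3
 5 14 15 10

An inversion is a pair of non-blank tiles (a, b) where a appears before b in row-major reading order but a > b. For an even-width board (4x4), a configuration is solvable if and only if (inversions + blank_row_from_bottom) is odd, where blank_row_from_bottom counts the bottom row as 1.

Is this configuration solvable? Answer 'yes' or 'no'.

Inversions: 35
Blank is in row 0 (0-indexed from top), which is row 4 counting from the bottom (bottom = 1).
35 + 4 = 39, which is odd, so the puzzle is solvable.

Answer: yes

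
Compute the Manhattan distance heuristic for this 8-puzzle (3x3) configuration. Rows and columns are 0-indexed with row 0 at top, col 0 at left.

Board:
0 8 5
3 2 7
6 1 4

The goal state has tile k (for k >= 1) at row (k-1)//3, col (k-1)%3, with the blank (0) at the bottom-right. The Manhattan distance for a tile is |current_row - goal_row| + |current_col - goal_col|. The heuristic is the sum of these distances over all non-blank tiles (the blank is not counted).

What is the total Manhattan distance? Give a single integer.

Answer: 20

Derivation:
Tile 8: (0,1)->(2,1) = 2
Tile 5: (0,2)->(1,1) = 2
Tile 3: (1,0)->(0,2) = 3
Tile 2: (1,1)->(0,1) = 1
Tile 7: (1,2)->(2,0) = 3
Tile 6: (2,0)->(1,2) = 3
Tile 1: (2,1)->(0,0) = 3
Tile 4: (2,2)->(1,0) = 3
Sum: 2 + 2 + 3 + 1 + 3 + 3 + 3 + 3 = 20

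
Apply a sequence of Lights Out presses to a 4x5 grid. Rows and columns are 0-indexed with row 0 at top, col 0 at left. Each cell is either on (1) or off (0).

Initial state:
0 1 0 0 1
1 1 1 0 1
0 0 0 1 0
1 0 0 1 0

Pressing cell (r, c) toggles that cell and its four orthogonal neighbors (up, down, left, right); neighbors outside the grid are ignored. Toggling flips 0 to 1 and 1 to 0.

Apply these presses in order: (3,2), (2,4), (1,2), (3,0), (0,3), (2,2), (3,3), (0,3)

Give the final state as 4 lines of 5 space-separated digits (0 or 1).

After press 1 at (3,2):
0 1 0 0 1
1 1 1 0 1
0 0 1 1 0
1 1 1 0 0

After press 2 at (2,4):
0 1 0 0 1
1 1 1 0 0
0 0 1 0 1
1 1 1 0 1

After press 3 at (1,2):
0 1 1 0 1
1 0 0 1 0
0 0 0 0 1
1 1 1 0 1

After press 4 at (3,0):
0 1 1 0 1
1 0 0 1 0
1 0 0 0 1
0 0 1 0 1

After press 5 at (0,3):
0 1 0 1 0
1 0 0 0 0
1 0 0 0 1
0 0 1 0 1

After press 6 at (2,2):
0 1 0 1 0
1 0 1 0 0
1 1 1 1 1
0 0 0 0 1

After press 7 at (3,3):
0 1 0 1 0
1 0 1 0 0
1 1 1 0 1
0 0 1 1 0

After press 8 at (0,3):
0 1 1 0 1
1 0 1 1 0
1 1 1 0 1
0 0 1 1 0

Answer: 0 1 1 0 1
1 0 1 1 0
1 1 1 0 1
0 0 1 1 0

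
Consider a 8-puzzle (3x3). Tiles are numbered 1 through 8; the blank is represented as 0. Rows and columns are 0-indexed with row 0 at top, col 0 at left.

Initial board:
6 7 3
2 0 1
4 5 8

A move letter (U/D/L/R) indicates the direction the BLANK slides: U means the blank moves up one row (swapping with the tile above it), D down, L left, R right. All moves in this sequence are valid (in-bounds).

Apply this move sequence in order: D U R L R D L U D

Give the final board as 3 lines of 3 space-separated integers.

Answer: 6 7 3
2 1 8
4 0 5

Derivation:
After move 1 (D):
6 7 3
2 5 1
4 0 8

After move 2 (U):
6 7 3
2 0 1
4 5 8

After move 3 (R):
6 7 3
2 1 0
4 5 8

After move 4 (L):
6 7 3
2 0 1
4 5 8

After move 5 (R):
6 7 3
2 1 0
4 5 8

After move 6 (D):
6 7 3
2 1 8
4 5 0

After move 7 (L):
6 7 3
2 1 8
4 0 5

After move 8 (U):
6 7 3
2 0 8
4 1 5

After move 9 (D):
6 7 3
2 1 8
4 0 5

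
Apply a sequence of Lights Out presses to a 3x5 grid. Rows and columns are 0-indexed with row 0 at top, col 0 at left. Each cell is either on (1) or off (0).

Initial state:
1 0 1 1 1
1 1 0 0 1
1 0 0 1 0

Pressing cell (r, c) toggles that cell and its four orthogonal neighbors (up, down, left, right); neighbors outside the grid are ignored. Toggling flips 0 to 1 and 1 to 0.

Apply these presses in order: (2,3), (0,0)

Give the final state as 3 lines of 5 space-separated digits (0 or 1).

After press 1 at (2,3):
1 0 1 1 1
1 1 0 1 1
1 0 1 0 1

After press 2 at (0,0):
0 1 1 1 1
0 1 0 1 1
1 0 1 0 1

Answer: 0 1 1 1 1
0 1 0 1 1
1 0 1 0 1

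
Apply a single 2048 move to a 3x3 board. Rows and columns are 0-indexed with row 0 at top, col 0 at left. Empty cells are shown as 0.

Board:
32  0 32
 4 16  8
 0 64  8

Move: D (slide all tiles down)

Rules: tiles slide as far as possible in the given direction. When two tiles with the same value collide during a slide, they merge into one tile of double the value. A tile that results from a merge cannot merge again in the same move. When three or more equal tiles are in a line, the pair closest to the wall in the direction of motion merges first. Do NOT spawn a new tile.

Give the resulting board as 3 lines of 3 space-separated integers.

Slide down:
col 0: [32, 4, 0] -> [0, 32, 4]
col 1: [0, 16, 64] -> [0, 16, 64]
col 2: [32, 8, 8] -> [0, 32, 16]

Answer:  0  0  0
32 16 32
 4 64 16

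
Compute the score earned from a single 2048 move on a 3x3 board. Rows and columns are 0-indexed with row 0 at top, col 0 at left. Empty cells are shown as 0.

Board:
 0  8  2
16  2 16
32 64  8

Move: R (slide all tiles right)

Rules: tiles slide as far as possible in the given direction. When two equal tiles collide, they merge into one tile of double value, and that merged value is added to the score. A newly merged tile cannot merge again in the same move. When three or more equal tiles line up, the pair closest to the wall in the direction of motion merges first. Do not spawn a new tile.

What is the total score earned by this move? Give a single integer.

Slide right:
row 0: [0, 8, 2] -> [0, 8, 2]  score +0 (running 0)
row 1: [16, 2, 16] -> [16, 2, 16]  score +0 (running 0)
row 2: [32, 64, 8] -> [32, 64, 8]  score +0 (running 0)
Board after move:
 0  8  2
16  2 16
32 64  8

Answer: 0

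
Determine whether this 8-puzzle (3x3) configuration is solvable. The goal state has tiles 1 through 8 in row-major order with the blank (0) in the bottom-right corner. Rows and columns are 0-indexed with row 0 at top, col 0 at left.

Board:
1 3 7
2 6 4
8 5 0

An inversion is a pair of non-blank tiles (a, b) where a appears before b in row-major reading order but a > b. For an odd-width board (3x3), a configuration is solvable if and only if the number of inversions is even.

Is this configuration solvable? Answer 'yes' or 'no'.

Inversions (pairs i<j in row-major order where tile[i] > tile[j] > 0): 8
8 is even, so the puzzle is solvable.

Answer: yes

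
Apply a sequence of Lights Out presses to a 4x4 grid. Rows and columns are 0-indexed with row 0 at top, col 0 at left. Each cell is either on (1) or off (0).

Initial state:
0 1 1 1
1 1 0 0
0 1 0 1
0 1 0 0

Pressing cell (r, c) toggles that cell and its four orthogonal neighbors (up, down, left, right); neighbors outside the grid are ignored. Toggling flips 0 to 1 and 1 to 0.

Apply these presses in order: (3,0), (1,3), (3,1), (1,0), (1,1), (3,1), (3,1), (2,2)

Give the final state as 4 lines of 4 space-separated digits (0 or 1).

After press 1 at (3,0):
0 1 1 1
1 1 0 0
1 1 0 1
1 0 0 0

After press 2 at (1,3):
0 1 1 0
1 1 1 1
1 1 0 0
1 0 0 0

After press 3 at (3,1):
0 1 1 0
1 1 1 1
1 0 0 0
0 1 1 0

After press 4 at (1,0):
1 1 1 0
0 0 1 1
0 0 0 0
0 1 1 0

After press 5 at (1,1):
1 0 1 0
1 1 0 1
0 1 0 0
0 1 1 0

After press 6 at (3,1):
1 0 1 0
1 1 0 1
0 0 0 0
1 0 0 0

After press 7 at (3,1):
1 0 1 0
1 1 0 1
0 1 0 0
0 1 1 0

After press 8 at (2,2):
1 0 1 0
1 1 1 1
0 0 1 1
0 1 0 0

Answer: 1 0 1 0
1 1 1 1
0 0 1 1
0 1 0 0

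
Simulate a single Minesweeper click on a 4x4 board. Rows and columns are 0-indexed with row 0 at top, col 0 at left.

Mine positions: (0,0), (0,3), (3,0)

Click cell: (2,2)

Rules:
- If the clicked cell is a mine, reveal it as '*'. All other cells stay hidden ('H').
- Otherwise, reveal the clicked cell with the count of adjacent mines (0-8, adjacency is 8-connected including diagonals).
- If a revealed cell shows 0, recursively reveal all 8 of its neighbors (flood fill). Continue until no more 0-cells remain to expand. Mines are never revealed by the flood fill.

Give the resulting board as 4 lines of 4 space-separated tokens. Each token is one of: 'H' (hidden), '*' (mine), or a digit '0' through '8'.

H H H H
H 1 1 1
H 1 0 0
H 1 0 0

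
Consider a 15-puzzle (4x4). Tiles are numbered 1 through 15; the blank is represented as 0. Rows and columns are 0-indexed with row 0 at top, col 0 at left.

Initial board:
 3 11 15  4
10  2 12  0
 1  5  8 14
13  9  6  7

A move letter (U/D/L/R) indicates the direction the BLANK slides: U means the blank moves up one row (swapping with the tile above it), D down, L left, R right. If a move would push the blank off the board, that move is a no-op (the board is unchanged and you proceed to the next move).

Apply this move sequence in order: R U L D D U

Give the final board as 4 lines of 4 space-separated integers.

After move 1 (R):
 3 11 15  4
10  2 12  0
 1  5  8 14
13  9  6  7

After move 2 (U):
 3 11 15  0
10  2 12  4
 1  5  8 14
13  9  6  7

After move 3 (L):
 3 11  0 15
10  2 12  4
 1  5  8 14
13  9  6  7

After move 4 (D):
 3 11 12 15
10  2  0  4
 1  5  8 14
13  9  6  7

After move 5 (D):
 3 11 12 15
10  2  8  4
 1  5  0 14
13  9  6  7

After move 6 (U):
 3 11 12 15
10  2  0  4
 1  5  8 14
13  9  6  7

Answer:  3 11 12 15
10  2  0  4
 1  5  8 14
13  9  6  7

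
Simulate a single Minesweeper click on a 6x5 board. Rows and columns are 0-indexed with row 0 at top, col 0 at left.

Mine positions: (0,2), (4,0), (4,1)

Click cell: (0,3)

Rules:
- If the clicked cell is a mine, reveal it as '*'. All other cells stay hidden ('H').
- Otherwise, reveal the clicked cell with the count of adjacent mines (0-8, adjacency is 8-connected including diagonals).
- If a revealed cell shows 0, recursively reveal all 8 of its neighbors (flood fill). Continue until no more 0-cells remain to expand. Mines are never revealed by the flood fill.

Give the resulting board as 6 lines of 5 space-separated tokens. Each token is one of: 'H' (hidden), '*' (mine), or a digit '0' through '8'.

H H H 1 H
H H H H H
H H H H H
H H H H H
H H H H H
H H H H H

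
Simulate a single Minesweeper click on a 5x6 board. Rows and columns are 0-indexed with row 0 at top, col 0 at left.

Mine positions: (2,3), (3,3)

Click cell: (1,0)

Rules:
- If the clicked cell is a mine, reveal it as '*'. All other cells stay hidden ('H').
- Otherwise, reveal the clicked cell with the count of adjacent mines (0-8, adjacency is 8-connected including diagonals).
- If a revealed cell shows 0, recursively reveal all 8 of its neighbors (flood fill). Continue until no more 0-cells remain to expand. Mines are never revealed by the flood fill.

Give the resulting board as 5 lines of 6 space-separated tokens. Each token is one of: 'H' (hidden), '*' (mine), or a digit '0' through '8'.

0 0 0 0 0 0
0 0 1 1 1 0
0 0 2 H 2 0
0 0 2 H 2 0
0 0 1 H 1 0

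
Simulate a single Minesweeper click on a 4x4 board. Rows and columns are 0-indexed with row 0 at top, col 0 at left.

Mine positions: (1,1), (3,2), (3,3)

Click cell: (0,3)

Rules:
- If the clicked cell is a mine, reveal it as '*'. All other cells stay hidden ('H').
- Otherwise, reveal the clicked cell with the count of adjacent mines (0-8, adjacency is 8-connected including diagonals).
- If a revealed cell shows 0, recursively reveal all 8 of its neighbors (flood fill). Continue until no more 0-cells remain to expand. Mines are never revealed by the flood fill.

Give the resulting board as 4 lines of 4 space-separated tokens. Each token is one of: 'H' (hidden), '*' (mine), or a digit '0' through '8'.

H H 1 0
H H 1 0
H H 3 2
H H H H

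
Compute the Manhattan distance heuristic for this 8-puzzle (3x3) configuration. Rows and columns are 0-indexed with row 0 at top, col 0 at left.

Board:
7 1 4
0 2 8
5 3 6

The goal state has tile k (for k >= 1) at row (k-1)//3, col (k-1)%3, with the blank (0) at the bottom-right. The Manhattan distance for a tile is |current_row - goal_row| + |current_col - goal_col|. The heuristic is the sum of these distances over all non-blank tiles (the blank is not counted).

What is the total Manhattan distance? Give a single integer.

Answer: 15

Derivation:
Tile 7: at (0,0), goal (2,0), distance |0-2|+|0-0| = 2
Tile 1: at (0,1), goal (0,0), distance |0-0|+|1-0| = 1
Tile 4: at (0,2), goal (1,0), distance |0-1|+|2-0| = 3
Tile 2: at (1,1), goal (0,1), distance |1-0|+|1-1| = 1
Tile 8: at (1,2), goal (2,1), distance |1-2|+|2-1| = 2
Tile 5: at (2,0), goal (1,1), distance |2-1|+|0-1| = 2
Tile 3: at (2,1), goal (0,2), distance |2-0|+|1-2| = 3
Tile 6: at (2,2), goal (1,2), distance |2-1|+|2-2| = 1
Sum: 2 + 1 + 3 + 1 + 2 + 2 + 3 + 1 = 15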